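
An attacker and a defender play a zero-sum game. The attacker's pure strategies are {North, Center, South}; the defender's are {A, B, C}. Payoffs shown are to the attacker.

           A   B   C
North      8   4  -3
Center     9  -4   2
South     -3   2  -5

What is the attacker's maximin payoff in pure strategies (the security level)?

-3

Row minima: North → -3, Center → -4, South → -5.
The best of these is -3.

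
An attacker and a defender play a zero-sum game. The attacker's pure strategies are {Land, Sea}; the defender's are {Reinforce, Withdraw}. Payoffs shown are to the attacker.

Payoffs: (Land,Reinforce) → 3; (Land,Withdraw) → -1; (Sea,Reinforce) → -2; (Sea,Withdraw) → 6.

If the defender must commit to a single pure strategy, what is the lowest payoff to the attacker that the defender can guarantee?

Column maxima: Reinforce → 3, Withdraw → 6.
The smallest of these is 3.

3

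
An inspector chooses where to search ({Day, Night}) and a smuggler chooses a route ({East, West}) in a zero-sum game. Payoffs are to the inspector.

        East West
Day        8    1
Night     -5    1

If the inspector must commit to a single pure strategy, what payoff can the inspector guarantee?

1

Row minima: Day → 1, Night → -5.
The best of these is 1.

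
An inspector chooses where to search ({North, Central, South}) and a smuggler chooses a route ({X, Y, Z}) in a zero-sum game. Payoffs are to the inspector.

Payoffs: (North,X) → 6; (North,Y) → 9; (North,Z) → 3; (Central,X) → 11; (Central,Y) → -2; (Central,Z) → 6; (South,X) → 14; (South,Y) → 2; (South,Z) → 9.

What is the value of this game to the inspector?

75/13

Row minima: North → 3, Central → -2, South → 2; maximin = 3.
Column maxima: X → 14, Y → 9, Z → 9; minimax = 9.
3 ≠ 9, so there is no saddle point; optimal play is mixed.
Central is strictly dominated by South, so the inspector never plays it.
X is strictly dominated by Z (it gives the inspector strictly more in every row), so the smuggler never plays it.
On the remaining 2×2 (North, South vs Y, Z):
Let the inspector play North with probability p. Expected payoff against Y: 9p + 2(1−p) = 7p + 2; against Z: 3p + 9(1−p) = −6p + 9.
Setting these equal: 7p + 2 = −6p + 9 ⇒ 13p = 7 ⇒ p = 7/13, and the value is (7)·(7/13) + 2 = 75/13.
For the smuggler: with q = P(Y), equating North's and South's payoffs gives 6q + 3 = −7q + 9 ⇒ q = 6/13.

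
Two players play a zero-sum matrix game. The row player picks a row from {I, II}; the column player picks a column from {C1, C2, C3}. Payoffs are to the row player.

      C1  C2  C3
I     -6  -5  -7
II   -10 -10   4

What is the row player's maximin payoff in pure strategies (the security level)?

-7

Row minima: I → -7, II → -10.
The best of these is -7.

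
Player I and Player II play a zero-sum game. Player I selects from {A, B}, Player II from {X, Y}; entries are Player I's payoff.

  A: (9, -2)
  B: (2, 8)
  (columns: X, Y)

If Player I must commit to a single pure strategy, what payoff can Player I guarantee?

2

Row minima: A → -2, B → 2.
The best of these is 2.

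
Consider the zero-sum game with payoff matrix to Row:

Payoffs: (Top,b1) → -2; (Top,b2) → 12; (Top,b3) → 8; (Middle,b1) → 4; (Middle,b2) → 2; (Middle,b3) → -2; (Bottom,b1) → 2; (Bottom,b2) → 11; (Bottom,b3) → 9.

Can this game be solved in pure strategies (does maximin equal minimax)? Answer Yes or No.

Row minima: Top → -2, Middle → -2, Bottom → 2; maximin = 2.
Column maxima: b1 → 4, b2 → 12, b3 → 9; minimax = 4.
2 ≠ 4, so no pure-strategy equilibrium exists.

No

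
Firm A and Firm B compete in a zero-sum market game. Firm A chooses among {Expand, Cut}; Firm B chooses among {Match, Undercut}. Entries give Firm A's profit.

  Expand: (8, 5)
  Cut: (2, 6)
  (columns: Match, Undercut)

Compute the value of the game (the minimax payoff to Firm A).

Row minima: Expand → 5, Cut → 2; maximin = 5.
Column maxima: Match → 8, Undercut → 6; minimax = 6.
5 ≠ 6, so there is no saddle point; optimal play is mixed.
Let Firm A play Expand with probability p. Expected payoff against Match: 8p + 2(1−p) = 6p + 2; against Undercut: 5p + 6(1−p) = −p + 6.
Setting these equal: 6p + 2 = −p + 6 ⇒ 7p = 4 ⇒ p = 4/7, and the value is (6)·(4/7) + 2 = 38/7.
For Firm B: with q = P(Match), equating Expand's and Cut's payoffs gives 3q + 5 = −4q + 6 ⇒ q = 1/7.

38/7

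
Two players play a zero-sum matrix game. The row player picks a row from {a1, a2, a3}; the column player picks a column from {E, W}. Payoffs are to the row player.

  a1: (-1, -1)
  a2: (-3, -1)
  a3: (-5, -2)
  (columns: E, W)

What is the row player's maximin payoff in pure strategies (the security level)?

-1

Row minima: a1 → -1, a2 → -3, a3 → -5.
The best of these is -1.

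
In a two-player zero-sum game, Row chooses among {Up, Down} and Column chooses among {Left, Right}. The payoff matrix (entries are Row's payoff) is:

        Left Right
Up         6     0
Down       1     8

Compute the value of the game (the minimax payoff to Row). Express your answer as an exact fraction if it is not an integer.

48/13

Row minima: Up → 0, Down → 1; maximin = 1.
Column maxima: Left → 6, Right → 8; minimax = 6.
1 ≠ 6, so there is no saddle point; optimal play is mixed.
Let Row play Up with probability p. Expected payoff against Left: 6p + 1(1−p) = 5p + 1; against Right: 0p + 8(1−p) = −8p + 8.
Setting these equal: 5p + 1 = −8p + 8 ⇒ 13p = 7 ⇒ p = 7/13, and the value is (5)·(7/13) + 1 = 48/13.
For Column: with q = P(Left), equating Up's and Down's payoffs gives 6q = −7q + 8 ⇒ q = 8/13.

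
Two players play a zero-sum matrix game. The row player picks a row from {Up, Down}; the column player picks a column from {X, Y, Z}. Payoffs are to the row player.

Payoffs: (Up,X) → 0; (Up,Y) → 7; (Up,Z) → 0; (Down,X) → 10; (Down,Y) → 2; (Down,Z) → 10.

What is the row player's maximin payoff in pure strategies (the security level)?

2

Row minima: Up → 0, Down → 2.
The best of these is 2.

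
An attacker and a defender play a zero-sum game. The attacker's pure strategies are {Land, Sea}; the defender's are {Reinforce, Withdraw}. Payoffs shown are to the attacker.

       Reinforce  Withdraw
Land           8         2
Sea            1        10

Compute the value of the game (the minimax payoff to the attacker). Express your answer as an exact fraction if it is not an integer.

Row minima: Land → 2, Sea → 1; maximin = 2.
Column maxima: Reinforce → 8, Withdraw → 10; minimax = 8.
2 ≠ 8, so there is no saddle point; optimal play is mixed.
Let the attacker play Land with probability p. Expected payoff against Reinforce: 8p + 1(1−p) = 7p + 1; against Withdraw: 2p + 10(1−p) = −8p + 10.
Setting these equal: 7p + 1 = −8p + 10 ⇒ 15p = 9 ⇒ p = 3/5, and the value is (7)·(3/5) + 1 = 26/5.
For the defender: with q = P(Reinforce), equating Land's and Sea's payoffs gives 6q + 2 = −9q + 10 ⇒ q = 8/15.

26/5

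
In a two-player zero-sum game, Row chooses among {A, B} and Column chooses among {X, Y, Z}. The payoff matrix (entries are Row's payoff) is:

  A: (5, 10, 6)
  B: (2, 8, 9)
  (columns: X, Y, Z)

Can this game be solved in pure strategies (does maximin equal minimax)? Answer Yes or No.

Yes

Row minima: A → 5, B → 2; maximin = 5.
Column maxima: X → 5, Y → 10, Z → 9; minimax = 5.
maximin = minimax = 5, so a saddle point exists.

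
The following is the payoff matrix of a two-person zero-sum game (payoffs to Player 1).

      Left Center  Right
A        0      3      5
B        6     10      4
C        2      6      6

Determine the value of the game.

Row minima: A → 0, B → 4, C → 2; maximin = 4.
Column maxima: Left → 6, Center → 10, Right → 6; minimax = 6.
4 ≠ 6, so there is no saddle point; optimal play is mixed.
A is strictly dominated by C, so Player 1 never plays it.
Center is strictly dominated by Left (it gives Player 1 strictly more in every row), so Player 2 never plays it.
On the remaining 2×2 (B, C vs Left, Right):
Let Player 1 play B with probability p. Expected payoff against Left: 6p + 2(1−p) = 4p + 2; against Right: 4p + 6(1−p) = −2p + 6.
Setting these equal: 4p + 2 = −2p + 6 ⇒ 6p = 4 ⇒ p = 2/3, and the value is (4)·(2/3) + 2 = 14/3.
For Player 2: with q = P(Left), equating B's and C's payoffs gives 2q + 4 = −4q + 6 ⇒ q = 1/3.

14/3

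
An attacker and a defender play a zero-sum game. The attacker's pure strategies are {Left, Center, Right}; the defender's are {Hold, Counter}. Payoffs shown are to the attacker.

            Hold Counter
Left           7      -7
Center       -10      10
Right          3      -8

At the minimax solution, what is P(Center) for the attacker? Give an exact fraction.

7/17

Row minima: Left → -7, Center → -10, Right → -8; maximin = -7.
Column maxima: Hold → 7, Counter → 10; minimax = 7.
-7 ≠ 7, so there is no saddle point; optimal play is mixed.
Right is strictly dominated by Left, so the attacker never plays it.
On the remaining 2×2 (Left, Center vs Hold, Counter):
Let the attacker play Left with probability p. Expected payoff against Hold: 7p + (-10)(1−p) = 17p − 10; against Counter: (-7)p + 10(1−p) = −17p + 10.
Setting these equal: 17p − 10 = −17p + 10 ⇒ 34p = 20 ⇒ p = 10/17, and the value is (17)·(10/17) − 10 = 0.
For the defender: with q = P(Hold), equating Left's and Center's payoffs gives 14q − 7 = −20q + 10 ⇒ q = 1/2.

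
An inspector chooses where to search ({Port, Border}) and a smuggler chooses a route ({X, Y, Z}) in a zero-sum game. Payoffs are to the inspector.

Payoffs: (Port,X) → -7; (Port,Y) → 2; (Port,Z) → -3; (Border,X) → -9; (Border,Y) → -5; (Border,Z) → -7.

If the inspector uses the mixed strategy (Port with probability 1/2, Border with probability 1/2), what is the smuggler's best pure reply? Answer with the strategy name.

X

If the smuggler plays X, the inspector's expected payoff is (1/2)·(-7) + (1/2)·(-9) = -8.
If the smuggler plays Y, the inspector's expected payoff is (1/2)·2 + (1/2)·(-5) = -3/2.
If the smuggler plays Z, the inspector's expected payoff is (1/2)·(-3) + (1/2)·(-7) = -5.
The smuggler minimizes the inspector's payoff; the smallest is -8, so the best response is X.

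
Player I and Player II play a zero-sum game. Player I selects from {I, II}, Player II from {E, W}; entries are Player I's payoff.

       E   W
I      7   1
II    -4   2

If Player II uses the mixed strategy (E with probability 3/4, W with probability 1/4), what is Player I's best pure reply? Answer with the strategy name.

Expected payoff of I: (3/4)·7 + (1/4)·1 = 11/2.
Expected payoff of II: (3/4)·(-4) + (1/4)·2 = -5/2.
The largest is 11/2, so Player I's best response is I.

I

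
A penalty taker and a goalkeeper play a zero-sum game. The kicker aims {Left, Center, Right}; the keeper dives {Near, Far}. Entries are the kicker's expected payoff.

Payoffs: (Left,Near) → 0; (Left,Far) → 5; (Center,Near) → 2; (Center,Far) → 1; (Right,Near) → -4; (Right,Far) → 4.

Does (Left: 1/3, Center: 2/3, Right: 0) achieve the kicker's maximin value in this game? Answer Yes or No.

Against Near this mix gives (1/3)·0 + (2/3)·2 = 4/3.
Against Far this mix gives (1/3)·5 + (2/3)·1 = 7/3.
The keeper will play Near, holding the kicker to 4/3. Shifting weight toward the row that does better against Near would raise this floor (the equalizing mix achieves 5/3 against both Near and Far), so the proposed strategy is not optimal.

No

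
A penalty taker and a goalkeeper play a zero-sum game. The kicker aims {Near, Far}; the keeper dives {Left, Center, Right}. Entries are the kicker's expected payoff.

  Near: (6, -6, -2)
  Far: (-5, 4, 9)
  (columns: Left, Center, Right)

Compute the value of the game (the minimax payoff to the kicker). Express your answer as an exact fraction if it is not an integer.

Row minima: Near → -6, Far → -5; maximin = -5.
Column maxima: Left → 6, Center → 4, Right → 9; minimax = 4.
-5 ≠ 4, so there is no saddle point; optimal play is mixed.
Right is strictly dominated by Center (it gives the kicker strictly more in every row), so the keeper never plays it.
On the remaining 2×2 (Near, Far vs Left, Center):
Let the kicker play Near with probability p. Expected payoff against Left: 6p + (-5)(1−p) = 11p − 5; against Center: (-6)p + 4(1−p) = −10p + 4.
Setting these equal: 11p − 5 = −10p + 4 ⇒ 21p = 9 ⇒ p = 3/7, and the value is (11)·(3/7) − 5 = -2/7.
For the keeper: with q = P(Left), equating Near's and Far's payoffs gives 12q − 6 = −9q + 4 ⇒ q = 10/21.

-2/7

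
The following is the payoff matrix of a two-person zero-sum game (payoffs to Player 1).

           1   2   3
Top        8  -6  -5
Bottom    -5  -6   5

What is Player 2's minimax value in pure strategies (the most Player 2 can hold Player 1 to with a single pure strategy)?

-6

Column maxima: 1 → 8, 2 → -6, 3 → 5.
The smallest of these is -6.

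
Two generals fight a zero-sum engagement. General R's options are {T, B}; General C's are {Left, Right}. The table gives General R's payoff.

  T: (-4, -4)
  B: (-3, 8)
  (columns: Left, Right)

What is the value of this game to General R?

Row minima: T → -4, B → -3; maximin = -3.
Column maxima: Left → -3, Right → 8; minimax = -3.
Since maximin = minimax = -3, there is a saddle point and the value is -3.

-3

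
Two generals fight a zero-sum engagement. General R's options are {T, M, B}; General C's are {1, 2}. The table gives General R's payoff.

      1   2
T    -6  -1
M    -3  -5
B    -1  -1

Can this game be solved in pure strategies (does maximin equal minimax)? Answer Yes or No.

Yes

Row minima: T → -6, M → -5, B → -1; maximin = -1.
Column maxima: 1 → -1, 2 → -1; minimax = -1.
maximin = minimax = -1, so a saddle point exists.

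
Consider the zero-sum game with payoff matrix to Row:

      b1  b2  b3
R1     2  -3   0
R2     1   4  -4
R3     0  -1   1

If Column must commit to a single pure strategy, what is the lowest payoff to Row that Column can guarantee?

1

Column maxima: b1 → 2, b2 → 4, b3 → 1.
The smallest of these is 1.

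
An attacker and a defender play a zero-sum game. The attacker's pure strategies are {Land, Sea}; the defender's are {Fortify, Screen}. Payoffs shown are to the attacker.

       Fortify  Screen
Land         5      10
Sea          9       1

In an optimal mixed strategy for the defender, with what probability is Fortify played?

Row minima: Land → 5, Sea → 1; maximin = 5.
Column maxima: Fortify → 9, Screen → 10; minimax = 9.
5 ≠ 9, so there is no saddle point; optimal play is mixed.
Let the attacker play Land with probability p. Expected payoff against Fortify: 5p + 9(1−p) = −4p + 9; against Screen: 10p + 1(1−p) = 9p + 1.
Setting these equal: −4p + 9 = 9p + 1 ⇒ −13p = -8 ⇒ p = 8/13, and the value is (-4)·(8/13) + 9 = 85/13.
For the defender: with q = P(Fortify), equating Land's and Sea's payoffs gives −5q + 10 = 8q + 1 ⇒ q = 9/13.

9/13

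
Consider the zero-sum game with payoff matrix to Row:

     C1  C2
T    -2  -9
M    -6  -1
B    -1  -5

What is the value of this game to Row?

-29/9

Row minima: T → -9, M → -6, B → -5; maximin = -5.
Column maxima: C1 → -1, C2 → -1; minimax = -1.
-5 ≠ -1, so there is no saddle point; optimal play is mixed.
T is strictly dominated by B, so Row never plays it.
On the remaining 2×2 (M, B vs C1, C2):
Let Row play M with probability p. Expected payoff against C1: (-6)p + (-1)(1−p) = −5p − 1; against C2: (-1)p + (-5)(1−p) = 4p − 5.
Setting these equal: −5p − 1 = 4p − 5 ⇒ −9p = -4 ⇒ p = 4/9, and the value is (-5)·(4/9) − 1 = -29/9.
For Column: with q = P(C1), equating M's and B's payoffs gives −5q − 1 = 4q − 5 ⇒ q = 4/9.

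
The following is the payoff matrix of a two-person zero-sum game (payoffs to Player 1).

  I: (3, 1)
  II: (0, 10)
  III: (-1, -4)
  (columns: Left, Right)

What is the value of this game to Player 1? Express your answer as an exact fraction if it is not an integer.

5/2

Row minima: I → 1, II → 0, III → -4; maximin = 1.
Column maxima: Left → 3, Right → 10; minimax = 3.
1 ≠ 3, so there is no saddle point; optimal play is mixed.
III is strictly dominated by I, so Player 1 never plays it.
On the remaining 2×2 (I, II vs Left, Right):
Let Player 1 play I with probability p. Expected payoff against Left: 3p + 0(1−p) = 3p; against Right: 1p + 10(1−p) = −9p + 10.
Setting these equal: 3p = −9p + 10 ⇒ 12p = 10 ⇒ p = 5/6, and the value is (3)·(5/6) = 5/2.
For Player 2: with q = P(Left), equating I's and II's payoffs gives 2q + 1 = −10q + 10 ⇒ q = 3/4.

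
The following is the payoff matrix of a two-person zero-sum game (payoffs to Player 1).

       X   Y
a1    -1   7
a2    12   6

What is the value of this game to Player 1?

45/7

Row minima: a1 → -1, a2 → 6; maximin = 6.
Column maxima: X → 12, Y → 7; minimax = 7.
6 ≠ 7, so there is no saddle point; optimal play is mixed.
Let Player 1 play a1 with probability p. Expected payoff against X: (-1)p + 12(1−p) = −13p + 12; against Y: 7p + 6(1−p) = p + 6.
Setting these equal: −13p + 12 = p + 6 ⇒ −14p = -6 ⇒ p = 3/7, and the value is (-13)·(3/7) + 12 = 45/7.
For Player 2: with q = P(X), equating a1's and a2's payoffs gives −8q + 7 = 6q + 6 ⇒ q = 1/14.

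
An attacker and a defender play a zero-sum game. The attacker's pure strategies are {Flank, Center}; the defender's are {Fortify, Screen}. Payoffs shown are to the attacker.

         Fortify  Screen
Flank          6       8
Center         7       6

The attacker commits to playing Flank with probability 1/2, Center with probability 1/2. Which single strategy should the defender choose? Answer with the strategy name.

Fortify

If the defender plays Fortify, the attacker's expected payoff is (1/2)·6 + (1/2)·7 = 13/2.
If the defender plays Screen, the attacker's expected payoff is (1/2)·8 + (1/2)·6 = 7.
The defender minimizes the attacker's payoff; the smallest is 13/2, so the best response is Fortify.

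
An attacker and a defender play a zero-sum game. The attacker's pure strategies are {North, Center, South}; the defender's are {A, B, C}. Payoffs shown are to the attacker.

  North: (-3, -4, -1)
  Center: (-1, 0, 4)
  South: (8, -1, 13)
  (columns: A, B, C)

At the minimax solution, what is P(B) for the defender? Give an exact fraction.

Row minima: North → -4, Center → -1, South → -1; maximin = -1.
Column maxima: A → 8, B → 0, C → 13; minimax = 0.
-1 ≠ 0, so there is no saddle point; optimal play is mixed.
North is strictly dominated by Center, so the attacker never plays it.
C is strictly dominated by A (it gives the attacker strictly more in every row), so the defender never plays it.
On the remaining 2×2 (Center, South vs A, B):
Let the attacker play Center with probability p. Expected payoff against A: (-1)p + 8(1−p) = −9p + 8; against B: 0p + (-1)(1−p) = p − 1.
Setting these equal: −9p + 8 = p − 1 ⇒ −10p = -9 ⇒ p = 9/10, and the value is (-9)·(9/10) + 8 = -1/10.
For the defender: with q = P(A), equating Center's and South's payoffs gives −q = 9q − 1 ⇒ q = 1/10.

9/10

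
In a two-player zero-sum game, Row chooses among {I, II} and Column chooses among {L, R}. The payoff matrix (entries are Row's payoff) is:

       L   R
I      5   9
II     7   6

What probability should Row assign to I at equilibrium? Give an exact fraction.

Row minima: I → 5, II → 6; maximin = 6.
Column maxima: L → 7, R → 9; minimax = 7.
6 ≠ 7, so there is no saddle point; optimal play is mixed.
Let Row play I with probability p. Expected payoff against L: 5p + 7(1−p) = −2p + 7; against R: 9p + 6(1−p) = 3p + 6.
Setting these equal: −2p + 7 = 3p + 6 ⇒ −5p = -1 ⇒ p = 1/5, and the value is (-2)·(1/5) + 7 = 33/5.
For Column: with q = P(L), equating I's and II's payoffs gives −4q + 9 = q + 6 ⇒ q = 3/5.

1/5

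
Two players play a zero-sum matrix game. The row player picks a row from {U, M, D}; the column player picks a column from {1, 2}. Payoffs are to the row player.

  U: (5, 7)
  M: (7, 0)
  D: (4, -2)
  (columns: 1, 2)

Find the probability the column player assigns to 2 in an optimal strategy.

2/9

Row minima: U → 5, M → 0, D → -2; maximin = 5.
Column maxima: 1 → 7, 2 → 7; minimax = 7.
5 ≠ 7, so there is no saddle point; optimal play is mixed.
D is strictly dominated by U, so the row player never plays it.
On the remaining 2×2 (U, M vs 1, 2):
Let the row player play U with probability p. Expected payoff against 1: 5p + 7(1−p) = −2p + 7; against 2: 7p + 0(1−p) = 7p.
Setting these equal: −2p + 7 = 7p ⇒ −9p = -7 ⇒ p = 7/9, and the value is (-2)·(7/9) + 7 = 49/9.
For the column player: with q = P(1), equating U's and M's payoffs gives −2q + 7 = 7q ⇒ q = 7/9.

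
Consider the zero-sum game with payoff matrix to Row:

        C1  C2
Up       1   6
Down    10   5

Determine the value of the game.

11/2

Row minima: Up → 1, Down → 5; maximin = 5.
Column maxima: C1 → 10, C2 → 6; minimax = 6.
5 ≠ 6, so there is no saddle point; optimal play is mixed.
Let Row play Up with probability p. Expected payoff against C1: 1p + 10(1−p) = −9p + 10; against C2: 6p + 5(1−p) = p + 5.
Setting these equal: −9p + 10 = p + 5 ⇒ −10p = -5 ⇒ p = 1/2, and the value is (-9)·(1/2) + 10 = 11/2.
For Column: with q = P(C1), equating Up's and Down's payoffs gives −5q + 6 = 5q + 5 ⇒ q = 1/10.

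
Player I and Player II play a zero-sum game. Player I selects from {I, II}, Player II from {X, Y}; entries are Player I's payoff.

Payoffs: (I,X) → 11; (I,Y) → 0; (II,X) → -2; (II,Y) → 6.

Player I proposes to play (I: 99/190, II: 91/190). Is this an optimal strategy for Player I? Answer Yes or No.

Against X this mix gives (99/190)·11 + (91/190)·(-2) = 907/190.
Against Y this mix gives (99/190)·0 + (91/190)·6 = 273/95.
Player II will play Y, holding Player I to 273/95. Shifting weight toward the row that does better against Y would raise this floor (the equalizing mix achieves 66/19 against both Y and X), so the proposed strategy is not optimal.

No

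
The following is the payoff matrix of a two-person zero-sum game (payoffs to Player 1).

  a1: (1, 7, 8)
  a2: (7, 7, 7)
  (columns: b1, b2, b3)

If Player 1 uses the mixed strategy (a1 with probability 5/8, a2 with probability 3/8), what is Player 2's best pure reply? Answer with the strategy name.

b1

If Player 2 plays b1, Player 1's expected payoff is (5/8)·1 + (3/8)·7 = 13/4.
If Player 2 plays b2, Player 1's expected payoff is (5/8)·7 + (3/8)·7 = 7.
If Player 2 plays b3, Player 1's expected payoff is (5/8)·8 + (3/8)·7 = 61/8.
Player 2 minimizes Player 1's payoff; the smallest is 13/4, so the best response is b1.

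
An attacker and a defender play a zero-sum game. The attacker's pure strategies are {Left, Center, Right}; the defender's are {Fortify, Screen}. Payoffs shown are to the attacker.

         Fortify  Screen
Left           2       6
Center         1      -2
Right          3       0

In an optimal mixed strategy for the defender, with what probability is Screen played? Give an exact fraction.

1/7

Row minima: Left → 2, Center → -2, Right → 0; maximin = 2.
Column maxima: Fortify → 3, Screen → 6; minimax = 3.
2 ≠ 3, so there is no saddle point; optimal play is mixed.
Center is strictly dominated by Left, so the attacker never plays it.
On the remaining 2×2 (Left, Right vs Fortify, Screen):
Let the attacker play Left with probability p. Expected payoff against Fortify: 2p + 3(1−p) = −p + 3; against Screen: 6p + 0(1−p) = 6p.
Setting these equal: −p + 3 = 6p ⇒ −7p = -3 ⇒ p = 3/7, and the value is (-1)·(3/7) + 3 = 18/7.
For the defender: with q = P(Fortify), equating Left's and Right's payoffs gives −4q + 6 = 3q ⇒ q = 6/7.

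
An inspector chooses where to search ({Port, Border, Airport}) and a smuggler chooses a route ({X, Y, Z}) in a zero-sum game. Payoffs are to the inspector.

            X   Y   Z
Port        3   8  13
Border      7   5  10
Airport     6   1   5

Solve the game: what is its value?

Row minima: Port → 3, Border → 5, Airport → 1; maximin = 5.
Column maxima: X → 7, Y → 8, Z → 13; minimax = 7.
5 ≠ 7, so there is no saddle point; optimal play is mixed.
Airport is strictly dominated by Border, so the inspector never plays it.
With Airport eliminated, Z is strictly dominated by X (it gives the inspector strictly more in every remaining row), so the smuggler never plays it.
On the remaining 2×2 (Port, Border vs X, Y):
Let the inspector play Port with probability p. Expected payoff against X: 3p + 7(1−p) = −4p + 7; against Y: 8p + 5(1−p) = 3p + 5.
Setting these equal: −4p + 7 = 3p + 5 ⇒ −7p = -2 ⇒ p = 2/7, and the value is (-4)·(2/7) + 7 = 41/7.
For the smuggler: with q = P(X), equating Port's and Border's payoffs gives −5q + 8 = 2q + 5 ⇒ q = 3/7.

41/7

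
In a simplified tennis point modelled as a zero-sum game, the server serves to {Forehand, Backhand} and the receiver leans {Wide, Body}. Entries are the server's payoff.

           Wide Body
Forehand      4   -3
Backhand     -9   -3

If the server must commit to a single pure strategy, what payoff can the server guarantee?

Row minima: Forehand → -3, Backhand → -9.
The best of these is -3.

-3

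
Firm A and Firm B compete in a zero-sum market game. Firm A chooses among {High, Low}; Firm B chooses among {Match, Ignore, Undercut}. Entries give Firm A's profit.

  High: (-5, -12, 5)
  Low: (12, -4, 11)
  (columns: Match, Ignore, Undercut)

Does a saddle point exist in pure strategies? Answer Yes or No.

Row minima: High → -12, Low → -4; maximin = -4.
Column maxima: Match → 12, Ignore → -4, Undercut → 11; minimax = -4.
maximin = minimax = -4, so a saddle point exists.

Yes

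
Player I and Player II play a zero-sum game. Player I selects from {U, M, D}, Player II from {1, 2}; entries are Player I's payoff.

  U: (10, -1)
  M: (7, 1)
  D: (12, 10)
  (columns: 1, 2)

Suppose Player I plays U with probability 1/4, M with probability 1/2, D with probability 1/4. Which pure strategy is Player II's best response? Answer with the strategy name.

If Player II plays 1, Player I's expected payoff is (1/4)·10 + (1/2)·7 + (1/4)·12 = 9.
If Player II plays 2, Player I's expected payoff is (1/4)·(-1) + (1/2)·1 + (1/4)·10 = 11/4.
Player II minimizes Player I's payoff; the smallest is 11/4, so the best response is 2.

2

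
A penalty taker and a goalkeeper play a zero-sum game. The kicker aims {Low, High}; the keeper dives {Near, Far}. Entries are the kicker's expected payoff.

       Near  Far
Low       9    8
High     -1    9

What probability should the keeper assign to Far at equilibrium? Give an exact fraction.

10/11

Row minima: Low → 8, High → -1; maximin = 8.
Column maxima: Near → 9, Far → 9; minimax = 9.
8 ≠ 9, so there is no saddle point; optimal play is mixed.
Let the kicker play Low with probability p. Expected payoff against Near: 9p + (-1)(1−p) = 10p − 1; against Far: 8p + 9(1−p) = −p + 9.
Setting these equal: 10p − 1 = −p + 9 ⇒ 11p = 10 ⇒ p = 10/11, and the value is (10)·(10/11) − 1 = 89/11.
For the keeper: with q = P(Near), equating Low's and High's payoffs gives q + 8 = −10q + 9 ⇒ q = 1/11.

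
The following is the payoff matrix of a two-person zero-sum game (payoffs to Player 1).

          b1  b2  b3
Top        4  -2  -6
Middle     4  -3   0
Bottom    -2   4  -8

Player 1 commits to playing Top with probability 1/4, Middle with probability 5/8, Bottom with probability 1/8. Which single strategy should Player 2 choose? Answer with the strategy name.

If Player 2 plays b1, Player 1's expected payoff is (1/4)·4 + (5/8)·4 + (1/8)·(-2) = 13/4.
If Player 2 plays b2, Player 1's expected payoff is (1/4)·(-2) + (5/8)·(-3) + (1/8)·4 = -15/8.
If Player 2 plays b3, Player 1's expected payoff is (1/4)·(-6) + (5/8)·0 + (1/8)·(-8) = -5/2.
Player 2 minimizes Player 1's payoff; the smallest is -5/2, so the best response is b3.

b3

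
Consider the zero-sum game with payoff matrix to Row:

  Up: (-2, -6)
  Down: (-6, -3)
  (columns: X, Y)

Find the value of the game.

-30/7

Row minima: Up → -6, Down → -6; maximin = -6.
Column maxima: X → -2, Y → -3; minimax = -3.
-6 ≠ -3, so there is no saddle point; optimal play is mixed.
Let Row play Up with probability p. Expected payoff against X: (-2)p + (-6)(1−p) = 4p − 6; against Y: (-6)p + (-3)(1−p) = −3p − 3.
Setting these equal: 4p − 6 = −3p − 3 ⇒ 7p = 3 ⇒ p = 3/7, and the value is (4)·(3/7) − 6 = -30/7.
For Column: with q = P(X), equating Up's and Down's payoffs gives 4q − 6 = −3q − 3 ⇒ q = 3/7.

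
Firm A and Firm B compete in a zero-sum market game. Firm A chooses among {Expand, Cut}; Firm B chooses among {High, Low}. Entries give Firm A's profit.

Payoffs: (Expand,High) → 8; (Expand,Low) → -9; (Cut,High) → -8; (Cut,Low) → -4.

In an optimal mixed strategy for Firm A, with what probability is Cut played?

Row minima: Expand → -9, Cut → -8; maximin = -8.
Column maxima: High → 8, Low → -4; minimax = -4.
-8 ≠ -4, so there is no saddle point; optimal play is mixed.
Let Firm A play Expand with probability p. Expected payoff against High: 8p + (-8)(1−p) = 16p − 8; against Low: (-9)p + (-4)(1−p) = −5p − 4.
Setting these equal: 16p − 8 = −5p − 4 ⇒ 21p = 4 ⇒ p = 4/21, and the value is (16)·(4/21) − 8 = -104/21.
For Firm B: with q = P(High), equating Expand's and Cut's payoffs gives 17q − 9 = −4q − 4 ⇒ q = 5/21.

17/21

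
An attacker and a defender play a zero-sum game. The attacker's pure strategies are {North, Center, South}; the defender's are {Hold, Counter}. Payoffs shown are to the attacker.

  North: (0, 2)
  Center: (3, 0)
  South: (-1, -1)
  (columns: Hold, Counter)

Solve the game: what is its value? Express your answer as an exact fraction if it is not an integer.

Row minima: North → 0, Center → 0, South → -1; maximin = 0.
Column maxima: Hold → 3, Counter → 2; minimax = 2.
0 ≠ 2, so there is no saddle point; optimal play is mixed.
South is strictly dominated by North, so the attacker never plays it.
On the remaining 2×2 (North, Center vs Hold, Counter):
Let the attacker play North with probability p. Expected payoff against Hold: 0p + 3(1−p) = −3p + 3; against Counter: 2p + 0(1−p) = 2p.
Setting these equal: −3p + 3 = 2p ⇒ −5p = -3 ⇒ p = 3/5, and the value is (-3)·(3/5) + 3 = 6/5.
For the defender: with q = P(Hold), equating North's and Center's payoffs gives −2q + 2 = 3q ⇒ q = 2/5.

6/5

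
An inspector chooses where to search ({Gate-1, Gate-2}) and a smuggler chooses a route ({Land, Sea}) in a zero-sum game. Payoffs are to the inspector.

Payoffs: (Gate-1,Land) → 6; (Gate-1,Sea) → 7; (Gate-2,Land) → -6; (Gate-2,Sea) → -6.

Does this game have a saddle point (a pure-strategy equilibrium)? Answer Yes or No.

Row minima: Gate-1 → 6, Gate-2 → -6; maximin = 6.
Column maxima: Land → 6, Sea → 7; minimax = 6.
maximin = minimax = 6, so a saddle point exists.

Yes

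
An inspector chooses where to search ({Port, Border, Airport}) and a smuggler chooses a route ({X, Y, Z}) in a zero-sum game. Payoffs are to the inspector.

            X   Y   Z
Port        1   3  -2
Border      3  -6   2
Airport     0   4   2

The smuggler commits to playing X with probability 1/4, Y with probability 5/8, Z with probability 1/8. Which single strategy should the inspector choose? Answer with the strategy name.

Airport

Expected payoff of Port: (1/4)·1 + (5/8)·3 + (1/8)·(-2) = 15/8.
Expected payoff of Border: (1/4)·3 + (5/8)·(-6) + (1/8)·2 = -11/4.
Expected payoff of Airport: (1/4)·0 + (5/8)·4 + (1/8)·2 = 11/4.
The largest is 11/4, so the inspector's best response is Airport.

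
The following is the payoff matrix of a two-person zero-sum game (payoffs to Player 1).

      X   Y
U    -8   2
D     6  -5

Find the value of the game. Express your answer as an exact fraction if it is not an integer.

-4/3

Row minima: U → -8, D → -5; maximin = -5.
Column maxima: X → 6, Y → 2; minimax = 2.
-5 ≠ 2, so there is no saddle point; optimal play is mixed.
Let Player 1 play U with probability p. Expected payoff against X: (-8)p + 6(1−p) = −14p + 6; against Y: 2p + (-5)(1−p) = 7p − 5.
Setting these equal: −14p + 6 = 7p − 5 ⇒ −21p = -11 ⇒ p = 11/21, and the value is (-14)·(11/21) + 6 = -4/3.
For Player 2: with q = P(X), equating U's and D's payoffs gives −10q + 2 = 11q − 5 ⇒ q = 1/3.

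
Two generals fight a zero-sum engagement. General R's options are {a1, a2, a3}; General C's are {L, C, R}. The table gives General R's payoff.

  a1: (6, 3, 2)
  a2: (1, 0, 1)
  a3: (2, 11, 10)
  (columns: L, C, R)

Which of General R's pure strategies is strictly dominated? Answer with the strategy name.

a1 gives a strictly higher payoff than a2 against every column: 6 > 1, 3 > 0, 2 > 1.
So a2 is strictly dominated and General R never plays it.

a2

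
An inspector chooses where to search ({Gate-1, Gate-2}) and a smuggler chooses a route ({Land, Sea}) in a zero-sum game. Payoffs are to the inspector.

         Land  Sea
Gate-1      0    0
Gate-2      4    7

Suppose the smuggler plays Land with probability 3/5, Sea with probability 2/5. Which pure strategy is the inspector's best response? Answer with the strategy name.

Gate-2

Expected payoff of Gate-1: (3/5)·0 + (2/5)·0 = 0.
Expected payoff of Gate-2: (3/5)·4 + (2/5)·7 = 26/5.
The largest is 26/5, so the inspector's best response is Gate-2.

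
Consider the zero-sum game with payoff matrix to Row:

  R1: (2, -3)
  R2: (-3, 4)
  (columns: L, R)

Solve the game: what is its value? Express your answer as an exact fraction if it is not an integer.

-1/12

Row minima: R1 → -3, R2 → -3; maximin = -3.
Column maxima: L → 2, R → 4; minimax = 2.
-3 ≠ 2, so there is no saddle point; optimal play is mixed.
Let Row play R1 with probability p. Expected payoff against L: 2p + (-3)(1−p) = 5p − 3; against R: (-3)p + 4(1−p) = −7p + 4.
Setting these equal: 5p − 3 = −7p + 4 ⇒ 12p = 7 ⇒ p = 7/12, and the value is (5)·(7/12) − 3 = -1/12.
For Column: with q = P(L), equating R1's and R2's payoffs gives 5q − 3 = −7q + 4 ⇒ q = 7/12.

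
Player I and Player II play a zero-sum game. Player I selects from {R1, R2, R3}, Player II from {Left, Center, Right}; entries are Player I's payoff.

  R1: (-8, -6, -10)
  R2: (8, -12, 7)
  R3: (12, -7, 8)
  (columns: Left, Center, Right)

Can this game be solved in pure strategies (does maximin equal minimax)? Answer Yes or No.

Row minima: R1 → -10, R2 → -12, R3 → -7; maximin = -7.
Column maxima: Left → 12, Center → -6, Right → 8; minimax = -6.
-7 ≠ -6, so no pure-strategy equilibrium exists.

No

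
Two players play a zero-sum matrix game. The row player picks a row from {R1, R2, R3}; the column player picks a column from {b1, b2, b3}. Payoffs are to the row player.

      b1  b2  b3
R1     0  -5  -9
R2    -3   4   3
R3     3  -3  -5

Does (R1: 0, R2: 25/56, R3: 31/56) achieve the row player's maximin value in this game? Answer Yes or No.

No

Against b1 this mix gives (25/56)·(-3) + (31/56)·3 = 9/28.
Against b2 this mix gives (25/56)·4 + (31/56)·(-3) = 1/8.
Against b3 this mix gives (25/56)·3 + (31/56)·(-5) = -10/7.
The column player will play b3, holding the row player to -10/7. Shifting weight toward the row that does better against b3 would raise this floor (the equalizing mix achieves -3/7 against both b3 and b1), so the proposed strategy is not optimal.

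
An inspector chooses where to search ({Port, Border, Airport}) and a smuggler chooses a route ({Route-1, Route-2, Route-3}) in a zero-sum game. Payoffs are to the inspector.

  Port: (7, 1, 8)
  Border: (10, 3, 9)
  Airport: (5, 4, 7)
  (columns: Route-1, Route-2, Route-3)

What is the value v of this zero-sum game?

4

Row minima: Port → 1, Border → 3, Airport → 4; maximin = 4.
Column maxima: Route-1 → 10, Route-2 → 4, Route-3 → 9; minimax = 4.
Since maximin = minimax = 4, there is a saddle point and the value is 4.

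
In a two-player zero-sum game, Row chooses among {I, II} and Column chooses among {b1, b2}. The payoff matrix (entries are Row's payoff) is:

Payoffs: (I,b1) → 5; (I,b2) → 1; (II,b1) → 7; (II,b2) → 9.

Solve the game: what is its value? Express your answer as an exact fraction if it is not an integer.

Row minima: I → 1, II → 7; maximin = 7.
Column maxima: b1 → 7, b2 → 9; minimax = 7.
Since maximin = minimax = 7, there is a saddle point and the value is 7.

7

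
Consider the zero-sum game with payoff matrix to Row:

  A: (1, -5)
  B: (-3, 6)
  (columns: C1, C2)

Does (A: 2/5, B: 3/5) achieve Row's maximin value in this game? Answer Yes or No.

Against C1 this mix gives (2/5)·1 + (3/5)·(-3) = -7/5.
Against C2 this mix gives (2/5)·(-5) + (3/5)·6 = 8/5.
Column will play C1, holding Row to -7/5. Shifting weight toward the row that does better against C1 would raise this floor (the equalizing mix achieves -3/5 against both C1 and C2), so the proposed strategy is not optimal.

No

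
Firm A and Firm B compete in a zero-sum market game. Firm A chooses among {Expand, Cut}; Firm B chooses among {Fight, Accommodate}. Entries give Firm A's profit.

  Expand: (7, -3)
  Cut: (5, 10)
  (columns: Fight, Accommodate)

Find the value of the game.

17/3

Row minima: Expand → -3, Cut → 5; maximin = 5.
Column maxima: Fight → 7, Accommodate → 10; minimax = 7.
5 ≠ 7, so there is no saddle point; optimal play is mixed.
Let Firm A play Expand with probability p. Expected payoff against Fight: 7p + 5(1−p) = 2p + 5; against Accommodate: (-3)p + 10(1−p) = −13p + 10.
Setting these equal: 2p + 5 = −13p + 10 ⇒ 15p = 5 ⇒ p = 1/3, and the value is (2)·(1/3) + 5 = 17/3.
For Firm B: with q = P(Fight), equating Expand's and Cut's payoffs gives 10q − 3 = −5q + 10 ⇒ q = 13/15.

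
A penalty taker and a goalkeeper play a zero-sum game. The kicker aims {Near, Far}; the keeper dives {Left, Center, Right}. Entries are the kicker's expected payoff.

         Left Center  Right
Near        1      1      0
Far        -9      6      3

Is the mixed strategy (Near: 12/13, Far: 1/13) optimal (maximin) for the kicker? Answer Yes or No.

Yes

Against Left this mix gives (12/13)·1 + (1/13)·(-9) = 3/13.
Against Center this mix gives (12/13)·1 + (1/13)·6 = 18/13.
Against Right this mix gives (12/13)·0 + (1/13)·3 = 3/13.
All of the keeper's active replies (Left, Right) yield 3/13, and no column does worse for the kicker. The mix makes the keeper indifferent and guarantees 3/13, so it is optimal.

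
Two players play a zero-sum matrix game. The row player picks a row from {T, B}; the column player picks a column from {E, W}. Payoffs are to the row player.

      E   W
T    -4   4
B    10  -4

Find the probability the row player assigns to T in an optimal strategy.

Row minima: T → -4, B → -4; maximin = -4.
Column maxima: E → 10, W → 4; minimax = 4.
-4 ≠ 4, so there is no saddle point; optimal play is mixed.
Let the row player play T with probability p. Expected payoff against E: (-4)p + 10(1−p) = −14p + 10; against W: 4p + (-4)(1−p) = 8p − 4.
Setting these equal: −14p + 10 = 8p − 4 ⇒ −22p = -14 ⇒ p = 7/11, and the value is (-14)·(7/11) + 10 = 12/11.
For the column player: with q = P(E), equating T's and B's payoffs gives −8q + 4 = 14q − 4 ⇒ q = 4/11.

7/11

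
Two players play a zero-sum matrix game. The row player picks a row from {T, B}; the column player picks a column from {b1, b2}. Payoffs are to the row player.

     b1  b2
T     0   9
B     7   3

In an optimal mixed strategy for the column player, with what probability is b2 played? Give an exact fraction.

Row minima: T → 0, B → 3; maximin = 3.
Column maxima: b1 → 7, b2 → 9; minimax = 7.
3 ≠ 7, so there is no saddle point; optimal play is mixed.
Let the row player play T with probability p. Expected payoff against b1: 0p + 7(1−p) = −7p + 7; against b2: 9p + 3(1−p) = 6p + 3.
Setting these equal: −7p + 7 = 6p + 3 ⇒ −13p = -4 ⇒ p = 4/13, and the value is (-7)·(4/13) + 7 = 63/13.
For the column player: with q = P(b1), equating T's and B's payoffs gives −9q + 9 = 4q + 3 ⇒ q = 6/13.

7/13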